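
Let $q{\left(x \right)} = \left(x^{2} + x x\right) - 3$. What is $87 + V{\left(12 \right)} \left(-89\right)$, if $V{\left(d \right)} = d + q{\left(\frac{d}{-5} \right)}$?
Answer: $- \frac{43482}{25} \approx -1739.3$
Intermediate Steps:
$q{\left(x \right)} = -3 + 2 x^{2}$ ($q{\left(x \right)} = \left(x^{2} + x^{2}\right) - 3 = 2 x^{2} - 3 = -3 + 2 x^{2}$)
$V{\left(d \right)} = -3 + d + \frac{2 d^{2}}{25}$ ($V{\left(d \right)} = d + \left(-3 + 2 \left(\frac{d}{-5}\right)^{2}\right) = d + \left(-3 + 2 \left(d \left(- \frac{1}{5}\right)\right)^{2}\right) = d + \left(-3 + 2 \left(- \frac{d}{5}\right)^{2}\right) = d + \left(-3 + 2 \frac{d^{2}}{25}\right) = d + \left(-3 + \frac{2 d^{2}}{25}\right) = -3 + d + \frac{2 d^{2}}{25}$)
$87 + V{\left(12 \right)} \left(-89\right) = 87 + \left(-3 + 12 + \frac{2 \cdot 12^{2}}{25}\right) \left(-89\right) = 87 + \left(-3 + 12 + \frac{2}{25} \cdot 144\right) \left(-89\right) = 87 + \left(-3 + 12 + \frac{288}{25}\right) \left(-89\right) = 87 + \frac{513}{25} \left(-89\right) = 87 - \frac{45657}{25} = - \frac{43482}{25}$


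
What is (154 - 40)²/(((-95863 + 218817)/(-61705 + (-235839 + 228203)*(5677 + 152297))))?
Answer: -7838869896162/61477 ≈ -1.2751e+8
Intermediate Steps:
(154 - 40)²/(((-95863 + 218817)/(-61705 + (-235839 + 228203)*(5677 + 152297)))) = 114²/((122954/(-61705 - 7636*157974))) = 12996/((122954/(-61705 - 1206289464))) = 12996/((122954/(-1206351169))) = 12996/((122954*(-1/1206351169))) = 12996/(-122954/1206351169) = 12996*(-1206351169/122954) = -7838869896162/61477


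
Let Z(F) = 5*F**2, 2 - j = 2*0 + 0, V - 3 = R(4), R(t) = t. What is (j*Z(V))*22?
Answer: 10780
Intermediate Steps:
V = 7 (V = 3 + 4 = 7)
j = 2 (j = 2 - (2*0 + 0) = 2 - (0 + 0) = 2 - 1*0 = 2 + 0 = 2)
(j*Z(V))*22 = (2*(5*7**2))*22 = (2*(5*49))*22 = (2*245)*22 = 490*22 = 10780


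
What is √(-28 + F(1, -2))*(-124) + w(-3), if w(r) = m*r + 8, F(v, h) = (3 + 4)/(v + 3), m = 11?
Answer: -25 - 62*I*√105 ≈ -25.0 - 635.31*I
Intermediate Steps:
F(v, h) = 7/(3 + v)
w(r) = 8 + 11*r (w(r) = 11*r + 8 = 8 + 11*r)
√(-28 + F(1, -2))*(-124) + w(-3) = √(-28 + 7/(3 + 1))*(-124) + (8 + 11*(-3)) = √(-28 + 7/4)*(-124) + (8 - 33) = √(-28 + 7*(¼))*(-124) - 25 = √(-28 + 7/4)*(-124) - 25 = √(-105/4)*(-124) - 25 = (I*√105/2)*(-124) - 25 = -62*I*√105 - 25 = -25 - 62*I*√105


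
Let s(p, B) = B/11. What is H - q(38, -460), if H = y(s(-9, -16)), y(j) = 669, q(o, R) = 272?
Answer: 397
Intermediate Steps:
s(p, B) = B/11 (s(p, B) = B*(1/11) = B/11)
H = 669
H - q(38, -460) = 669 - 1*272 = 669 - 272 = 397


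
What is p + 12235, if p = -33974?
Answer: -21739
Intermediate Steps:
p + 12235 = -33974 + 12235 = -21739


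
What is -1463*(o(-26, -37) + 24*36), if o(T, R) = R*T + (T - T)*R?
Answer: -2671438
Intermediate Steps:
o(T, R) = R*T (o(T, R) = R*T + 0*R = R*T + 0 = R*T)
-1463*(o(-26, -37) + 24*36) = -1463*(-37*(-26) + 24*36) = -1463*(962 + 864) = -1463*1826 = -2671438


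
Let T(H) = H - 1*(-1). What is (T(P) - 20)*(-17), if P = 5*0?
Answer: 323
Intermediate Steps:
P = 0
T(H) = 1 + H (T(H) = H + 1 = 1 + H)
(T(P) - 20)*(-17) = ((1 + 0) - 20)*(-17) = (1 - 20)*(-17) = -19*(-17) = 323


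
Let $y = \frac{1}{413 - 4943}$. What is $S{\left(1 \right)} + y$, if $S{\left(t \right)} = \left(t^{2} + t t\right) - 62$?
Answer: $- \frac{271801}{4530} \approx -60.0$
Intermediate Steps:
$S{\left(t \right)} = -62 + 2 t^{2}$ ($S{\left(t \right)} = \left(t^{2} + t^{2}\right) - 62 = 2 t^{2} - 62 = -62 + 2 t^{2}$)
$y = - \frac{1}{4530}$ ($y = \frac{1}{-4530} = - \frac{1}{4530} \approx -0.00022075$)
$S{\left(1 \right)} + y = \left(-62 + 2 \cdot 1^{2}\right) - \frac{1}{4530} = \left(-62 + 2 \cdot 1\right) - \frac{1}{4530} = \left(-62 + 2\right) - \frac{1}{4530} = -60 - \frac{1}{4530} = - \frac{271801}{4530}$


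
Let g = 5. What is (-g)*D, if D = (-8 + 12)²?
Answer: -80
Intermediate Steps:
D = 16 (D = 4² = 16)
(-g)*D = -1*5*16 = -5*16 = -80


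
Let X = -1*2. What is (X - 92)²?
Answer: 8836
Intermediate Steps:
X = -2
(X - 92)² = (-2 - 92)² = (-94)² = 8836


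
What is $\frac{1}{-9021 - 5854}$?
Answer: $- \frac{1}{14875} \approx -6.7227 \cdot 10^{-5}$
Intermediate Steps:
$\frac{1}{-9021 - 5854} = \frac{1}{-14875} = - \frac{1}{14875}$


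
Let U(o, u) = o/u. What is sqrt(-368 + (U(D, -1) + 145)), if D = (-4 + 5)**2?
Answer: 4*I*sqrt(14) ≈ 14.967*I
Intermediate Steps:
D = 1 (D = 1**2 = 1)
sqrt(-368 + (U(D, -1) + 145)) = sqrt(-368 + (1/(-1) + 145)) = sqrt(-368 + (1*(-1) + 145)) = sqrt(-368 + (-1 + 145)) = sqrt(-368 + 144) = sqrt(-224) = 4*I*sqrt(14)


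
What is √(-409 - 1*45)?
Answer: I*√454 ≈ 21.307*I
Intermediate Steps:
√(-409 - 1*45) = √(-409 - 45) = √(-454) = I*√454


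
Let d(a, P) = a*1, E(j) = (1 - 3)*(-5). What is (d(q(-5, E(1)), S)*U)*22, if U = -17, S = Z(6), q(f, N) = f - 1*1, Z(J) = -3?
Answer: 2244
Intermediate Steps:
E(j) = 10 (E(j) = -2*(-5) = 10)
q(f, N) = -1 + f (q(f, N) = f - 1 = -1 + f)
S = -3
d(a, P) = a
(d(q(-5, E(1)), S)*U)*22 = ((-1 - 5)*(-17))*22 = -6*(-17)*22 = 102*22 = 2244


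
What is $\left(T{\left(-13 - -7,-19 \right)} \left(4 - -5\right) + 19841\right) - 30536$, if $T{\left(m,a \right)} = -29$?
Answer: $-10956$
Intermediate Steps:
$\left(T{\left(-13 - -7,-19 \right)} \left(4 - -5\right) + 19841\right) - 30536 = \left(- 29 \left(4 - -5\right) + 19841\right) - 30536 = \left(- 29 \left(4 + 5\right) + 19841\right) - 30536 = \left(\left(-29\right) 9 + 19841\right) - 30536 = \left(-261 + 19841\right) - 30536 = 19580 - 30536 = -10956$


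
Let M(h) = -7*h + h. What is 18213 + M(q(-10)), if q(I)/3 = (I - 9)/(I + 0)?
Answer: 90894/5 ≈ 18179.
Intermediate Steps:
q(I) = 3*(-9 + I)/I (q(I) = 3*((I - 9)/(I + 0)) = 3*((-9 + I)/I) = 3*(-9 + I)/I)
M(h) = -6*h
18213 + M(q(-10)) = 18213 - 6*(3 - 27/(-10)) = 18213 - 6*(3 - 27*(-⅒)) = 18213 - 6*(3 + 27/10) = 18213 - 6*57/10 = 18213 - 171/5 = 90894/5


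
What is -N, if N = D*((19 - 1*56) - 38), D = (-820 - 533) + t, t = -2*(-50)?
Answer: -93975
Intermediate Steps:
t = 100
D = -1253 (D = (-820 - 533) + 100 = -1353 + 100 = -1253)
N = 93975 (N = -1253*((19 - 1*56) - 38) = -1253*((19 - 56) - 38) = -1253*(-37 - 38) = -1253*(-75) = 93975)
-N = -1*93975 = -93975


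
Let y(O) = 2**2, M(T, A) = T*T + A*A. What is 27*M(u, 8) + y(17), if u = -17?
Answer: 9535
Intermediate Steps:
M(T, A) = A**2 + T**2 (M(T, A) = T**2 + A**2 = A**2 + T**2)
y(O) = 4
27*M(u, 8) + y(17) = 27*(8**2 + (-17)**2) + 4 = 27*(64 + 289) + 4 = 27*353 + 4 = 9531 + 4 = 9535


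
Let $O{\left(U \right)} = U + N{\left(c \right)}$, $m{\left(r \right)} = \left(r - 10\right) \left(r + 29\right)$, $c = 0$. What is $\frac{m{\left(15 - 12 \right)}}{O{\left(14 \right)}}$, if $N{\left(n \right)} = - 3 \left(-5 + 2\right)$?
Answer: $- \frac{224}{23} \approx -9.7391$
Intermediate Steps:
$N{\left(n \right)} = 9$ ($N{\left(n \right)} = \left(-3\right) \left(-3\right) = 9$)
$m{\left(r \right)} = \left(-10 + r\right) \left(29 + r\right)$
$O{\left(U \right)} = 9 + U$ ($O{\left(U \right)} = U + 9 = 9 + U$)
$\frac{m{\left(15 - 12 \right)}}{O{\left(14 \right)}} = \frac{-290 + \left(15 - 12\right)^{2} + 19 \left(15 - 12\right)}{9 + 14} = \frac{-290 + 3^{2} + 19 \cdot 3}{23} = \left(-290 + 9 + 57\right) \frac{1}{23} = \left(-224\right) \frac{1}{23} = - \frac{224}{23}$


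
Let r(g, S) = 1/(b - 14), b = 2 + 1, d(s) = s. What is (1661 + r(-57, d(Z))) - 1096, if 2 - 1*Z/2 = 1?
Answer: 6214/11 ≈ 564.91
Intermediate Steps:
Z = 2 (Z = 4 - 2*1 = 4 - 2 = 2)
b = 3
r(g, S) = -1/11 (r(g, S) = 1/(3 - 14) = 1/(-11) = -1/11)
(1661 + r(-57, d(Z))) - 1096 = (1661 - 1/11) - 1096 = 18270/11 - 1096 = 6214/11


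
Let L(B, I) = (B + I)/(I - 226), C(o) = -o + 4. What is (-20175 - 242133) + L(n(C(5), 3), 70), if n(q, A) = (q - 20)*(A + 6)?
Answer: -40919929/156 ≈ -2.6231e+5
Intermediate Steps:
C(o) = 4 - o
n(q, A) = (-20 + q)*(6 + A)
L(B, I) = (B + I)/(-226 + I)
(-20175 - 242133) + L(n(C(5), 3), 70) = (-20175 - 242133) + ((-120 - 20*3 + 6*(4 - 1*5) + 3*(4 - 1*5)) + 70)/(-226 + 70) = -262308 + ((-120 - 60 + 6*(4 - 5) + 3*(4 - 5)) + 70)/(-156) = -262308 - ((-120 - 60 + 6*(-1) + 3*(-1)) + 70)/156 = -262308 - ((-120 - 60 - 6 - 3) + 70)/156 = -262308 - (-189 + 70)/156 = -262308 - 1/156*(-119) = -262308 + 119/156 = -40919929/156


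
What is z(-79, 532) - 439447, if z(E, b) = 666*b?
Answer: -85135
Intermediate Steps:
z(-79, 532) - 439447 = 666*532 - 439447 = 354312 - 439447 = -85135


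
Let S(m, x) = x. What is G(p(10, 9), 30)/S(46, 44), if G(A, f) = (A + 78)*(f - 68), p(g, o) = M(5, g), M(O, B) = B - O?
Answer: -1577/22 ≈ -71.682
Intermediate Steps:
p(g, o) = -5 + g (p(g, o) = g - 1*5 = g - 5 = -5 + g)
G(A, f) = (-68 + f)*(78 + A) (G(A, f) = (78 + A)*(-68 + f) = (-68 + f)*(78 + A))
G(p(10, 9), 30)/S(46, 44) = (-5304 - 68*(-5 + 10) + 78*30 + (-5 + 10)*30)/44 = (-5304 - 68*5 + 2340 + 5*30)*(1/44) = (-5304 - 340 + 2340 + 150)*(1/44) = -3154*1/44 = -1577/22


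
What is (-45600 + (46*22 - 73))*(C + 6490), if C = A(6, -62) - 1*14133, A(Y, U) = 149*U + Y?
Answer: 753654375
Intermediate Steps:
A(Y, U) = Y + 149*U
C = -23365 (C = (6 + 149*(-62)) - 1*14133 = (6 - 9238) - 14133 = -9232 - 14133 = -23365)
(-45600 + (46*22 - 73))*(C + 6490) = (-45600 + (46*22 - 73))*(-23365 + 6490) = (-45600 + (1012 - 73))*(-16875) = (-45600 + 939)*(-16875) = -44661*(-16875) = 753654375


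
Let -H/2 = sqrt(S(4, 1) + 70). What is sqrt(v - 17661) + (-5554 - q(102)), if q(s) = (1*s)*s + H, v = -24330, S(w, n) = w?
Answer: -15958 + 2*sqrt(74) + I*sqrt(41991) ≈ -15941.0 + 204.92*I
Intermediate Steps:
H = -2*sqrt(74) (H = -2*sqrt(4 + 70) = -2*sqrt(74) ≈ -17.205)
q(s) = s**2 - 2*sqrt(74) (q(s) = (1*s)*s - 2*sqrt(74) = s*s - 2*sqrt(74) = s**2 - 2*sqrt(74))
sqrt(v - 17661) + (-5554 - q(102)) = sqrt(-24330 - 17661) + (-5554 - (102**2 - 2*sqrt(74))) = sqrt(-41991) + (-5554 - (10404 - 2*sqrt(74))) = I*sqrt(41991) + (-5554 + (-10404 + 2*sqrt(74))) = I*sqrt(41991) + (-15958 + 2*sqrt(74)) = -15958 + 2*sqrt(74) + I*sqrt(41991)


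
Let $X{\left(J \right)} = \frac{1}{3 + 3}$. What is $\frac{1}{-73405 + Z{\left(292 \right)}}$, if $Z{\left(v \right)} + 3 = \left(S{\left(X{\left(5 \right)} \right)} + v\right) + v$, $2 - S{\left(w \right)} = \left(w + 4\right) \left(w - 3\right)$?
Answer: $- \frac{36}{2621167} \approx -1.3734 \cdot 10^{-5}$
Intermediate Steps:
$X{\left(J \right)} = \frac{1}{6}$
$S{\left(w \right)} = 2 - \left(-3 + w\right) \left(4 + w\right)$ ($S{\left(w \right)} = 2 - \left(w + 4\right) \left(w - 3\right) = 2 - \left(4 + w\right) \left(-3 + w\right) = 2 - \left(-3 + w\right) \left(4 + w\right)$)
$Z{\left(v \right)} = \frac{389}{36} + 2 v$ ($Z{\left(v \right)} = -3 + \left(\left(\left(14 - \frac{1}{6} - \left(\frac{1}{6}\right)^{2}\right) + v\right) + v\right) = -3 + \left(\left(\left(14 - \frac{1}{6} - \frac{1}{36}\right) + v\right) + v\right) = -3 + \left(\left(\frac{497}{36} + v\right) + v\right) = -3 + \left(\frac{497}{36} + 2 v\right) = \frac{389}{36} + 2 v$)
$\frac{1}{-73405 + Z{\left(292 \right)}} = \frac{1}{-73405 + \left(\frac{389}{36} + 2 \cdot 292\right)} = \frac{1}{-73405 + \left(\frac{389}{36} + 584\right)} = \frac{1}{-73405 + \frac{21413}{36}} = \frac{1}{- \frac{2621167}{36}} = - \frac{36}{2621167}$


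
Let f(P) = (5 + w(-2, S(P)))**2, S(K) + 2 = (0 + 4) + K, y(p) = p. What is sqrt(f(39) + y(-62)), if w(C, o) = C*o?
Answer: sqrt(5867) ≈ 76.596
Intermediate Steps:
S(K) = 2 + K (S(K) = -2 + ((0 + 4) + K) = -2 + (4 + K) = 2 + K)
f(P) = (1 - 2*P)**2 (f(P) = (5 - 2*(2 + P))**2 = (5 + (-4 - 2*P))**2 = (1 - 2*P)**2)
sqrt(f(39) + y(-62)) = sqrt((-1 + 2*39)**2 - 62) = sqrt((-1 + 78)**2 - 62) = sqrt(77**2 - 62) = sqrt(5929 - 62) = sqrt(5867)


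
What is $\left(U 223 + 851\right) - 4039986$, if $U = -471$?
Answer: $-4144168$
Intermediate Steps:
$\left(U 223 + 851\right) - 4039986 = \left(\left(-471\right) 223 + 851\right) - 4039986 = \left(-105033 + 851\right) - 4039986 = -104182 - 4039986 = -4144168$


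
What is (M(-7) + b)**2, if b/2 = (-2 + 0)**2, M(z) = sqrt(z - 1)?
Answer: 56 + 32*I*sqrt(2) ≈ 56.0 + 45.255*I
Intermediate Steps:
M(z) = sqrt(-1 + z)
b = 8 (b = 2*(-2 + 0)**2 = 2*(-2)**2 = 2*4 = 8)
(M(-7) + b)**2 = (sqrt(-1 - 7) + 8)**2 = (sqrt(-8) + 8)**2 = (2*I*sqrt(2) + 8)**2 = (8 + 2*I*sqrt(2))**2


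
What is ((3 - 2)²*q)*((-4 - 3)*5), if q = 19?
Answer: -665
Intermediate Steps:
((3 - 2)²*q)*((-4 - 3)*5) = ((3 - 2)²*19)*((-4 - 3)*5) = (1²*19)*(-7*5) = (1*19)*(-35) = 19*(-35) = -665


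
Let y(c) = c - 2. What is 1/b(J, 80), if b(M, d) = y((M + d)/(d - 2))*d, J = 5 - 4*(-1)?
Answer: -39/2680 ≈ -0.014552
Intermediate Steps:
y(c) = -2 + c
J = 9 (J = 5 + 4 = 9)
b(M, d) = d*(-2 + (M + d)/(-2 + d)) (b(M, d) = (-2 + (M + d)/(d - 2))*d = (-2 + (M + d)/(-2 + d))*d = d*(-2 + (M + d)/(-2 + d)))
1/b(J, 80) = 1/(80*(4 + 9 - 1*80)/(-2 + 80)) = 1/(80*(4 + 9 - 80)/78) = 1/(80*(1/78)*(-67)) = 1/(-2680/39) = -39/2680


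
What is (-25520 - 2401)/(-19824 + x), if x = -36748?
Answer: 27921/56572 ≈ 0.49355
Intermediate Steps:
(-25520 - 2401)/(-19824 + x) = (-25520 - 2401)/(-19824 - 36748) = -27921/(-56572) = -27921*(-1/56572) = 27921/56572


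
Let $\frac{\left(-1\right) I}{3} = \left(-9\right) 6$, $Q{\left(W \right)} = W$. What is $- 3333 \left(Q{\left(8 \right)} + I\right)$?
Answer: $-566610$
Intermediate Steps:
$I = 162$ ($I = - 3 \left(\left(-9\right) 6\right) = \left(-3\right) \left(-54\right) = 162$)
$- 3333 \left(Q{\left(8 \right)} + I\right) = - 3333 \left(8 + 162\right) = \left(-3333\right) 170 = -566610$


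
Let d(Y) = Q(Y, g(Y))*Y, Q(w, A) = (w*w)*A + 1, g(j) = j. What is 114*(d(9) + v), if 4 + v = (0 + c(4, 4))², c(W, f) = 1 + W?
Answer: 751374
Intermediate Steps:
Q(w, A) = 1 + A*w² (Q(w, A) = w²*A + 1 = A*w² + 1 = 1 + A*w²)
d(Y) = Y*(1 + Y³) (d(Y) = (1 + Y*Y²)*Y = (1 + Y³)*Y = Y*(1 + Y³))
v = 21 (v = -4 + (0 + (1 + 4))² = -4 + (0 + 5)² = -4 + 5² = -4 + 25 = 21)
114*(d(9) + v) = 114*((9 + 9⁴) + 21) = 114*((9 + 6561) + 21) = 114*(6570 + 21) = 114*6591 = 751374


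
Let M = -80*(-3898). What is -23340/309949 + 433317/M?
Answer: 127027825233/96654496160 ≈ 1.3142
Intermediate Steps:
M = 311840
-23340/309949 + 433317/M = -23340/309949 + 433317/311840 = 127027825233/96654496160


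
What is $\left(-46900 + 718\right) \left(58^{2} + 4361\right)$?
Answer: $-356755950$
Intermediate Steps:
$\left(-46900 + 718\right) \left(58^{2} + 4361\right) = - 46182 \left(3364 + 4361\right) = \left(-46182\right) 7725 = -356755950$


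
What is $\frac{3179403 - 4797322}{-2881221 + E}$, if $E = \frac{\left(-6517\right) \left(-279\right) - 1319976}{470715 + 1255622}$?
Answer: $\frac{2793073432703}{4973957919210} \approx 0.56154$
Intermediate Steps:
$E = \frac{498267}{1726337}$ ($E = \frac{1818243 - 1319976}{1726337} = 498267 \cdot \frac{1}{1726337} = \frac{498267}{1726337} \approx 0.28863$)
$\frac{3179403 - 4797322}{-2881221 + E} = \frac{3179403 - 4797322}{-2881221 + \frac{498267}{1726337}} = - \frac{1617919}{- \frac{4973957919210}{1726337}} = \left(-1617919\right) \left(- \frac{1726337}{4973957919210}\right) = \frac{2793073432703}{4973957919210}$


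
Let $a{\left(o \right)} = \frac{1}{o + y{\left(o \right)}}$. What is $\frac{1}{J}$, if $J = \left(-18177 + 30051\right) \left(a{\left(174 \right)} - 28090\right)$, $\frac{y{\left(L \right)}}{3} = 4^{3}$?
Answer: $- \frac{61}{20345978281} \approx -2.9981 \cdot 10^{-9}$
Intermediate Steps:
$y{\left(L \right)} = 192$ ($y{\left(L \right)} = 3 \cdot 4^{3} = 3 \cdot 64 = 192$)
$a{\left(o \right)} = \frac{1}{192 + o}$ ($a{\left(o \right)} = \frac{1}{o + 192} = \frac{1}{192 + o}$)
$J = - \frac{20345978281}{61}$ ($J = \left(-18177 + 30051\right) \left(\frac{1}{192 + 174} - 28090\right) = 11874 \left(\frac{1}{366} - 28090\right) = 11874 \left(- \frac{10280939}{366}\right) = - \frac{20345978281}{61} \approx -3.3354 \cdot 10^{8}$)
$\frac{1}{J} = \frac{1}{- \frac{20345978281}{61}} = - \frac{61}{20345978281}$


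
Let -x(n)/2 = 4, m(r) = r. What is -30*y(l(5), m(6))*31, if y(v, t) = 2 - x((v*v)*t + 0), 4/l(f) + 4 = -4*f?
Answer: -9300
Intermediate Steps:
x(n) = -8 (x(n) = -2*4 = -8)
l(f) = 4/(-4 - 4*f)
y(v, t) = 10 (y(v, t) = 2 - 1*(-8) = 2 + 8 = 10)
-30*y(l(5), m(6))*31 = -30*10*31 = -300*31 = -9300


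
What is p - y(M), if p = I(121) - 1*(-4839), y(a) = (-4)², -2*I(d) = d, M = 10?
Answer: 9525/2 ≈ 4762.5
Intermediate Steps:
I(d) = -d/2
y(a) = 16
p = 9557/2 (p = -½*121 - 1*(-4839) = -121/2 + 4839 = 9557/2 ≈ 4778.5)
p - y(M) = 9557/2 - 1*16 = 9557/2 - 16 = 9525/2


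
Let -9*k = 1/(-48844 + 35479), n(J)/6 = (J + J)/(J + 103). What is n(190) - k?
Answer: 274249507/35243505 ≈ 7.7816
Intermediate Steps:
n(J) = 12*J/(103 + J) (n(J) = 6*((J + J)/(J + 103)) = 6*((2*J)/(103 + J)) = 6*(2*J/(103 + J)) = 12*J/(103 + J))
k = 1/120285 (k = -1/(9*(-48844 + 35479)) = -1/9/(-13365) = -1/9*(-1/13365) = 1/120285 ≈ 8.3136e-6)
n(190) - k = 12*190/(103 + 190) - 1*1/120285 = 12*190/293 - 1/120285 = 12*190*(1/293) - 1/120285 = 2280/293 - 1/120285 = 274249507/35243505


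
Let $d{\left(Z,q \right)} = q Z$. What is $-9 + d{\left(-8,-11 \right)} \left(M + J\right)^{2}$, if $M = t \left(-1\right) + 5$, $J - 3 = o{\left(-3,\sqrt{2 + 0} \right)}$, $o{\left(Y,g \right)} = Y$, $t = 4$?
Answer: $79$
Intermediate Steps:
$d{\left(Z,q \right)} = Z q$
$J = 0$ ($J = 3 - 3 = 0$)
$M = 1$ ($M = 4 \left(-1\right) + 5 = -4 + 5 = 1$)
$-9 + d{\left(-8,-11 \right)} \left(M + J\right)^{2} = -9 + \left(-8\right) \left(-11\right) \left(1 + 0\right)^{2} = -9 + 88 \cdot 1^{2} = -9 + 88 \cdot 1 = -9 + 88 = 79$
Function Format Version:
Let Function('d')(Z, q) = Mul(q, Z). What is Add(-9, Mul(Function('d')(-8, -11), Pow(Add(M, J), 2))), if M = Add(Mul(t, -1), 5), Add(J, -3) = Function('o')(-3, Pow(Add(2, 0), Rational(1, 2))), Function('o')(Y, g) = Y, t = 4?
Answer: 79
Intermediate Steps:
Function('d')(Z, q) = Mul(Z, q)
J = 0 (J = Add(3, -3) = 0)
M = 1 (M = Add(Mul(4, -1), 5) = Add(-4, 5) = 1)
Add(-9, Mul(Function('d')(-8, -11), Pow(Add(M, J), 2))) = Add(-9, Mul(Mul(-8, -11), Pow(Add(1, 0), 2))) = Add(-9, Mul(88, Pow(1, 2))) = Add(-9, Mul(88, 1)) = Add(-9, 88) = 79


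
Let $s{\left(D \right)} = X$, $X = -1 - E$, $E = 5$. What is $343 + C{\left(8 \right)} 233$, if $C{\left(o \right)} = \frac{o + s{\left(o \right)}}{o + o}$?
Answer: $\frac{2977}{8} \approx 372.13$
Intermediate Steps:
$X = -6$ ($X = -1 - 5 = -6$)
$s{\left(D \right)} = -6$
$C{\left(o \right)} = \frac{-6 + o}{2 o}$ ($C{\left(o \right)} = \frac{o - 6}{o + o} = \frac{-6 + o}{2 o}$)
$343 + C{\left(8 \right)} 233 = 343 + \frac{-6 + 8}{2 \cdot 8} \cdot 233 = 343 + \frac{1}{2} \cdot \frac{1}{8} \cdot 2 \cdot 233 = 343 + \frac{1}{8} \cdot 233 = 343 + \frac{233}{8} = \frac{2977}{8}$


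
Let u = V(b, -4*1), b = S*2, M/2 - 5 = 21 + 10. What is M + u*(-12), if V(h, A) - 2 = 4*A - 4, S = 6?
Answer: 288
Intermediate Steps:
M = 72 (M = 10 + 2*(21 + 10) = 10 + 2*31 = 10 + 62 = 72)
b = 12 (b = 6*2 = 12)
V(h, A) = -2 + 4*A (V(h, A) = 2 + (4*A - 4) = 2 + (-4 + 4*A) = -2 + 4*A)
u = -18 (u = -2 + 4*(-4*1) = -2 + 4*(-4) = -2 - 16 = -18)
M + u*(-12) = 72 - 18*(-12) = 72 + 216 = 288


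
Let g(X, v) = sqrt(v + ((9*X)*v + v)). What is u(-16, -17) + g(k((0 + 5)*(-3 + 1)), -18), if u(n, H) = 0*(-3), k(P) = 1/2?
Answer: 3*I*sqrt(13) ≈ 10.817*I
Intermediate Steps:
k(P) = 1/2
u(n, H) = 0
g(X, v) = sqrt(2*v + 9*X*v) (g(X, v) = sqrt(v + (9*X*v + v)) = sqrt(v + (v + 9*X*v)) = sqrt(2*v + 9*X*v))
u(-16, -17) + g(k((0 + 5)*(-3 + 1)), -18) = 0 + sqrt(-18*(2 + 9*(1/2))) = 0 + sqrt(-18*(2 + 9/2)) = 0 + sqrt(-18*13/2) = 0 + sqrt(-117) = 0 + 3*I*sqrt(13) = 3*I*sqrt(13)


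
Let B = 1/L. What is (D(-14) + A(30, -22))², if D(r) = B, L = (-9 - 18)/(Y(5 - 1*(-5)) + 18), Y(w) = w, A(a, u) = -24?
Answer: 456976/729 ≈ 626.85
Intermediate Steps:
L = -27/28 (L = (-9 - 18)/((5 - 1*(-5)) + 18) = -27/((5 + 5) + 18) = -27/(10 + 18) = -27/28 ≈ -0.96429)
B = -28/27 (B = 1/(-27/28) = -28/27 ≈ -1.0370)
D(r) = -28/27
(D(-14) + A(30, -22))² = (-28/27 - 24)² = (-676/27)² = 456976/729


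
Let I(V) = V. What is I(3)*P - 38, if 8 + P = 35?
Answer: 43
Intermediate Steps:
P = 27 (P = -8 + 35 = 27)
I(3)*P - 38 = 3*27 - 38 = 81 - 38 = 43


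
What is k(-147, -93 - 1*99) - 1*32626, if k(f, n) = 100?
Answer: -32526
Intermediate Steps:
k(-147, -93 - 1*99) - 1*32626 = 100 - 1*32626 = 100 - 32626 = -32526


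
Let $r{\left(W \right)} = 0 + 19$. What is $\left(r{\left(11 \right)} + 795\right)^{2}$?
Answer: $662596$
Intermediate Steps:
$r{\left(W \right)} = 19$
$\left(r{\left(11 \right)} + 795\right)^{2} = \left(19 + 795\right)^{2} = 814^{2} = 662596$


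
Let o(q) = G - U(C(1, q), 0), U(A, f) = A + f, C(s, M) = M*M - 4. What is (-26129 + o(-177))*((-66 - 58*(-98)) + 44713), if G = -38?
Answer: -2893629852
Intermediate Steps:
C(s, M) = -4 + M**2 (C(s, M) = M**2 - 4 = -4 + M**2)
o(q) = -34 - q**2 (o(q) = -38 - ((-4 + q**2) + 0) = -38 - (-4 + q**2) = -38 + (4 - q**2) = -34 - q**2)
(-26129 + o(-177))*((-66 - 58*(-98)) + 44713) = (-26129 + (-34 - 1*(-177)**2))*((-66 - 58*(-98)) + 44713) = (-26129 + (-34 - 1*31329))*((-66 + 5684) + 44713) = (-26129 + (-34 - 31329))*(5618 + 44713) = (-26129 - 31363)*50331 = -57492*50331 = -2893629852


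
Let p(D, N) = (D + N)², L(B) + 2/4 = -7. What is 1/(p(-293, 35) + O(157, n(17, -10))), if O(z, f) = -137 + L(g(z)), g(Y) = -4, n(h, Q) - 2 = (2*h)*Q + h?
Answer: 2/132839 ≈ 1.5056e-5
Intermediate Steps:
n(h, Q) = 2 + h + 2*Q*h (n(h, Q) = 2 + ((2*h)*Q + h) = 2 + (2*Q*h + h) = 2 + (h + 2*Q*h) = 2 + h + 2*Q*h)
L(B) = -15/2 (L(B) = -½ - 7 = -15/2)
O(z, f) = -289/2 (O(z, f) = -137 - 15/2 = -289/2)
1/(p(-293, 35) + O(157, n(17, -10))) = 1/((-293 + 35)² - 289/2) = 1/((-258)² - 289/2) = 1/(66564 - 289/2) = 1/(132839/2) = 2/132839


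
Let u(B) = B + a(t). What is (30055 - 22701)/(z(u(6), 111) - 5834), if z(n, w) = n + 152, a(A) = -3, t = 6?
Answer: -7354/5679 ≈ -1.2949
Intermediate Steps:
u(B) = -3 + B (u(B) = B - 3 = -3 + B)
z(n, w) = 152 + n
(30055 - 22701)/(z(u(6), 111) - 5834) = (30055 - 22701)/((152 + (-3 + 6)) - 5834) = 7354/((152 + 3) - 5834) = 7354/(155 - 5834) = 7354/(-5679) = 7354*(-1/5679) = -7354/5679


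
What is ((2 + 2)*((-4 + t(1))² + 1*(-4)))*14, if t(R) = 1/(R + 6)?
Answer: 4264/7 ≈ 609.14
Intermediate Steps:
t(R) = 1/(6 + R)
((2 + 2)*((-4 + t(1))² + 1*(-4)))*14 = ((2 + 2)*((-4 + 1/(6 + 1))² + 1*(-4)))*14 = (4*((-4 + 1/7)² - 4))*14 = (4*((-4 + ⅐)² - 4))*14 = (4*((-27/7)² - 4))*14 = (4*(729/49 - 4))*14 = (4*(533/49))*14 = (2132/49)*14 = 4264/7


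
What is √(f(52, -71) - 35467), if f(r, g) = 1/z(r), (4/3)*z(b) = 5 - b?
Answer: I*√705119991/141 ≈ 188.33*I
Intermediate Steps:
z(b) = 15/4 - 3*b/4 (z(b) = 3*(5 - b)/4 = 15/4 - 3*b/4)
f(r, g) = 1/(15/4 - 3*r/4)
√(f(52, -71) - 35467) = √(-4/(-15 + 3*52) - 35467) = √(-4/(-15 + 156) - 35467) = √(-4/141 - 35467) = √(-5000851/141) = I*√705119991/141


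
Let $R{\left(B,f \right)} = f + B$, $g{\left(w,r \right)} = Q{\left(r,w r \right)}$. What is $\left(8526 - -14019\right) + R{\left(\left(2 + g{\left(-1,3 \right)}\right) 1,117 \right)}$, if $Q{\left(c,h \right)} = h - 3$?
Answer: $22658$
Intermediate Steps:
$Q{\left(c,h \right)} = -3 + h$
$g{\left(w,r \right)} = -3 + r w$ ($g{\left(w,r \right)} = -3 + w r = -3 + r w$)
$R{\left(B,f \right)} = B + f$
$\left(8526 - -14019\right) + R{\left(\left(2 + g{\left(-1,3 \right)}\right) 1,117 \right)} = \left(8526 - -14019\right) + \left(\left(2 + \left(-3 + 3 \left(-1\right)\right)\right) 1 + 117\right) = \left(8526 + 14019\right) + \left(\left(2 - 6\right) 1 + 117\right) = 22545 + \left(\left(2 - 6\right) 1 + 117\right) = 22545 + \left(\left(-4\right) 1 + 117\right) = 22545 + \left(-4 + 117\right) = 22545 + 113 = 22658$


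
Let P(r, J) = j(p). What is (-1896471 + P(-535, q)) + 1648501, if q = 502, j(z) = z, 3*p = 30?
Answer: -247960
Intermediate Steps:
p = 10 (p = (⅓)*30 = 10)
P(r, J) = 10
(-1896471 + P(-535, q)) + 1648501 = (-1896471 + 10) + 1648501 = -1896461 + 1648501 = -247960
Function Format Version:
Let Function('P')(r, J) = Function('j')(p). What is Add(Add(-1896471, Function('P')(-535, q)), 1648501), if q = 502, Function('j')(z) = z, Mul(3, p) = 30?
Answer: -247960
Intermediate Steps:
p = 10 (p = Mul(Rational(1, 3), 30) = 10)
Function('P')(r, J) = 10
Add(Add(-1896471, Function('P')(-535, q)), 1648501) = Add(Add(-1896471, 10), 1648501) = Add(-1896461, 1648501) = -247960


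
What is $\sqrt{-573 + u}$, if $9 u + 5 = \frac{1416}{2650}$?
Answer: $\frac{i \sqrt{362463926}}{795} \approx 23.948 i$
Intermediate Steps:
$u = - \frac{5917}{11925}$ ($u = - \frac{5}{9} + \frac{1416 \cdot \frac{1}{2650}}{9} = - \frac{5}{9} + \frac{1}{9} \cdot \frac{708}{1325} = - \frac{5}{9} + \frac{236}{3975} = - \frac{5917}{11925} \approx -0.49618$)
$\sqrt{-573 + u} = \sqrt{-573 - \frac{5917}{11925}} = \sqrt{- \frac{6838942}{11925}} = \frac{i \sqrt{362463926}}{795}$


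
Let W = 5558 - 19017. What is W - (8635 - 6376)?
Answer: -15718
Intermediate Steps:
W = -13459
W - (8635 - 6376) = -13459 - (8635 - 6376) = -13459 - 1*2259 = -13459 - 2259 = -15718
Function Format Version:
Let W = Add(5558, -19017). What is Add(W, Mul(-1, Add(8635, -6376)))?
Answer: -15718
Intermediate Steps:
W = -13459
Add(W, Mul(-1, Add(8635, -6376))) = Add(-13459, Mul(-1, Add(8635, -6376))) = Add(-13459, Mul(-1, 2259)) = Add(-13459, -2259) = -15718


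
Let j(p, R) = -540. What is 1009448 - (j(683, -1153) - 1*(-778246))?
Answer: 231742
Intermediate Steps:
1009448 - (j(683, -1153) - 1*(-778246)) = 1009448 - (-540 - 1*(-778246)) = 1009448 - (-540 + 778246) = 1009448 - 1*777706 = 1009448 - 777706 = 231742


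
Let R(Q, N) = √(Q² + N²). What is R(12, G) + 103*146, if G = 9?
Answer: 15053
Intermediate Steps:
R(Q, N) = √(N² + Q²)
R(12, G) + 103*146 = √(9² + 12²) + 103*146 = √(81 + 144) + 15038 = √225 + 15038 = 15 + 15038 = 15053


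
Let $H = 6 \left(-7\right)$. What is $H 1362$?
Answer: $-57204$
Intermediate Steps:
$H = -42$
$H 1362 = \left(-42\right) 1362 = -57204$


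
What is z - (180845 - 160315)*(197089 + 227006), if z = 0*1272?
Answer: -8706670350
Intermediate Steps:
z = 0
z - (180845 - 160315)*(197089 + 227006) = 0 - (180845 - 160315)*(197089 + 227006) = 0 - 20530*424095 = 0 - 1*8706670350 = 0 - 8706670350 = -8706670350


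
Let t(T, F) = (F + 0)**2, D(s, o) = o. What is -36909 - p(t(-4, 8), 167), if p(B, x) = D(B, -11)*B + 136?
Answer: -36341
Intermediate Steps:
t(T, F) = F**2
p(B, x) = 136 - 11*B (p(B, x) = -11*B + 136 = 136 - 11*B)
-36909 - p(t(-4, 8), 167) = -36909 - (136 - 11*8**2) = -36909 - (136 - 11*64) = -36909 - (136 - 704) = -36909 - 1*(-568) = -36909 + 568 = -36341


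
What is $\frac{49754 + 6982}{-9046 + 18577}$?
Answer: $\frac{6304}{1059} \approx 5.9528$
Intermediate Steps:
$\frac{49754 + 6982}{-9046 + 18577} = \frac{56736}{9531} = 56736 \cdot \frac{1}{9531} = \frac{6304}{1059}$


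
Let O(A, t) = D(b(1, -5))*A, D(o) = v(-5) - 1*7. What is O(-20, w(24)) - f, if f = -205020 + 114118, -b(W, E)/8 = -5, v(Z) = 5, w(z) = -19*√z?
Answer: 90942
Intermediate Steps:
b(W, E) = 40 (b(W, E) = -8*(-5) = 40)
f = -90902
D(o) = -2 (D(o) = 5 - 1*7 = 5 - 7 = -2)
O(A, t) = -2*A
O(-20, w(24)) - f = -2*(-20) - 1*(-90902) = 40 + 90902 = 90942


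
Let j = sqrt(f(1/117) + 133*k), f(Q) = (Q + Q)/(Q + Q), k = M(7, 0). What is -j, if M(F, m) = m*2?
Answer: -1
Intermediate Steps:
M(F, m) = 2*m
k = 0 (k = 2*0 = 0)
f(Q) = 1 (f(Q) = (2*Q)/((2*Q)) = (2*Q)*(1/(2*Q)) = 1)
j = 1 (j = sqrt(1 + 133*0) = sqrt(1 + 0) = sqrt(1) = 1)
-j = -1*1 = -1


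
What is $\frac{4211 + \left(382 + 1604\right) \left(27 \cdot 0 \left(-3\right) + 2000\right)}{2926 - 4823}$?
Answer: $- \frac{3976211}{1897} \approx -2096.1$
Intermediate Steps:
$\frac{4211 + \left(382 + 1604\right) \left(27 \cdot 0 \left(-3\right) + 2000\right)}{2926 - 4823} = \frac{4211 + 1986 \left(27 \cdot 0 + 2000\right)}{-1897} = \left(4211 + 1986 \left(0 + 2000\right)\right) \left(- \frac{1}{1897}\right) = \left(4211 + 1986 \cdot 2000\right) \left(- \frac{1}{1897}\right) = \left(4211 + 3972000\right) \left(- \frac{1}{1897}\right) = 3976211 \left(- \frac{1}{1897}\right) = - \frac{3976211}{1897}$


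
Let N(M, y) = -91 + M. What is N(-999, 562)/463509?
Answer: -1090/463509 ≈ -0.0023516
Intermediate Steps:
N(-999, 562)/463509 = (-91 - 999)/463509 = -1090*1/463509 = -1090/463509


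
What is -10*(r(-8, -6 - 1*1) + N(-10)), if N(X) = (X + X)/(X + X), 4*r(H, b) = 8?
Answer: -30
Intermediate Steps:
r(H, b) = 2 (r(H, b) = (1/4)*8 = 2)
N(X) = 1 (N(X) = (2*X)/((2*X)) = (2*X)*(1/(2*X)) = 1)
-10*(r(-8, -6 - 1*1) + N(-10)) = -10*(2 + 1) = -10*3 = -30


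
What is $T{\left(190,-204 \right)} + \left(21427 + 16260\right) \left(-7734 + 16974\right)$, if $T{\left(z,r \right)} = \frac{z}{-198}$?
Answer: $\frac{34474560025}{99} \approx 3.4823 \cdot 10^{8}$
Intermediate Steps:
$T{\left(z,r \right)} = - \frac{z}{198}$ ($T{\left(z,r \right)} = z \left(- \frac{1}{198}\right) = - \frac{z}{198}$)
$T{\left(190,-204 \right)} + \left(21427 + 16260\right) \left(-7734 + 16974\right) = \left(- \frac{1}{198}\right) 190 + \left(21427 + 16260\right) \left(-7734 + 16974\right) = - \frac{95}{99} + 37687 \cdot 9240 = - \frac{95}{99} + 348227880 = \frac{34474560025}{99}$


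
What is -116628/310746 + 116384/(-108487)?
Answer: -8136414050/5618650217 ≈ -1.4481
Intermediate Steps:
-116628/310746 + 116384/(-108487) = -116628*1/310746 + 116384*(-1/108487) = -19438/51791 - 116384/108487 = -8136414050/5618650217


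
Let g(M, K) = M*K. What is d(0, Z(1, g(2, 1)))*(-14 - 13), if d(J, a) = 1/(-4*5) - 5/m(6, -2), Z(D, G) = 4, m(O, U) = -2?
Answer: -1323/20 ≈ -66.150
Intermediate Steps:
g(M, K) = K*M
d(J, a) = 49/20 (d(J, a) = 1/(-4*5) - 5/(-2) = -1/4*1/5 - 5*(-1/2) = -1/20 + 5/2 = 49/20)
d(0, Z(1, g(2, 1)))*(-14 - 13) = 49*(-14 - 13)/20 = (49/20)*(-27) = -1323/20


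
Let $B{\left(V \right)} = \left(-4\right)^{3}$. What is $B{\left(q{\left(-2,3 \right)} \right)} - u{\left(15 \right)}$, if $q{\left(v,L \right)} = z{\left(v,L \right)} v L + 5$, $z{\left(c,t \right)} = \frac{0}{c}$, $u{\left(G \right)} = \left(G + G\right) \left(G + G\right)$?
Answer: $-964$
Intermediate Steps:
$u{\left(G \right)} = 4 G^{2}$ ($u{\left(G \right)} = 2 G 2 G = 4 G^{2}$)
$z{\left(c,t \right)} = 0$
$q{\left(v,L \right)} = 5$ ($q{\left(v,L \right)} = 0 v L + 5 = 0 L + 5 = 0 + 5 = 5$)
$B{\left(V \right)} = -64$
$B{\left(q{\left(-2,3 \right)} \right)} - u{\left(15 \right)} = -64 - 4 \cdot 15^{2} = -64 - 4 \cdot 225 = -64 - 900 = -964$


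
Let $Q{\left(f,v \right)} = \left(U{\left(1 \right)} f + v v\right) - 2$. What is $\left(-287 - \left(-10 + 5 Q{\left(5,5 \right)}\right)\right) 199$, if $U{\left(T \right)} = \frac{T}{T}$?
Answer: $-82983$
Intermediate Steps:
$U{\left(T \right)} = 1$
$Q{\left(f,v \right)} = -2 + f + v^{2}$ ($Q{\left(f,v \right)} = \left(1 f + v v\right) - 2 = \left(f + v^{2}\right) - 2 = -2 + f + v^{2}$)
$\left(-287 - \left(-10 + 5 Q{\left(5,5 \right)}\right)\right) 199 = \left(-287 + \left(- 5 \left(-2 + 5 + 5^{2}\right) + 10\right)\right) 199 = \left(-287 + \left(- 5 \left(-2 + 5 + 25\right) + 10\right)\right) 199 = \left(-287 + \left(\left(-5\right) 28 + 10\right)\right) 199 = \left(-287 + \left(-140 + 10\right)\right) 199 = \left(-287 - 130\right) 199 = \left(-417\right) 199 = -82983$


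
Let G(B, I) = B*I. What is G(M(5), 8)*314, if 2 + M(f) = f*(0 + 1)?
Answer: 7536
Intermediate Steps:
M(f) = -2 + f (M(f) = -2 + f*(0 + 1) = -2 + f*1 = -2 + f)
G(M(5), 8)*314 = ((-2 + 5)*8)*314 = (3*8)*314 = 24*314 = 7536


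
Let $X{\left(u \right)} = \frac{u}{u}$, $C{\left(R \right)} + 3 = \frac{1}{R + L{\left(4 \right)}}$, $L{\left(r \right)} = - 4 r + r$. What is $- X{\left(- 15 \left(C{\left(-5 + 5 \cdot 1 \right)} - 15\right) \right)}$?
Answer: $-1$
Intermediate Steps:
$L{\left(r \right)} = - 3 r$
$C{\left(R \right)} = -3 + \frac{1}{-12 + R}$ ($C{\left(R \right)} = -3 + \frac{1}{R - 12} = -3 + \frac{1}{-12 + R}$)
$X{\left(u \right)} = 1$
$- X{\left(- 15 \left(C{\left(-5 + 5 \cdot 1 \right)} - 15\right) \right)} = \left(-1\right) 1 = -1$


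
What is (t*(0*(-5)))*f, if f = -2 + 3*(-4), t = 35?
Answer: 0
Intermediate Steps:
f = -14 (f = -2 - 12 = -14)
(t*(0*(-5)))*f = (35*(0*(-5)))*(-14) = (35*0)*(-14) = 0*(-14) = 0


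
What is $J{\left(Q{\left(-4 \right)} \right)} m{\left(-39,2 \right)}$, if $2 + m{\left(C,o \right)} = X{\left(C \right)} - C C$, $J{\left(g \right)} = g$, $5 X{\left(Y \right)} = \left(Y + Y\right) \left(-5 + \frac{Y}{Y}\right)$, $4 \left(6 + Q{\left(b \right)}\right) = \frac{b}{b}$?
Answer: $\frac{167969}{20} \approx 8398.5$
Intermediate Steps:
$Q{\left(b \right)} = - \frac{23}{4}$ ($Q{\left(b \right)} = -6 + \frac{b \frac{1}{b}}{4} = -6 + \frac{1}{4} \cdot 1 = -6 + \frac{1}{4} = - \frac{23}{4}$)
$X{\left(Y \right)} = - \frac{8 Y}{5}$ ($X{\left(Y \right)} = \frac{\left(Y + Y\right) \left(-5 + \frac{Y}{Y}\right)}{5} = \frac{2 Y \left(-5 + 1\right)}{5} = \frac{2 Y \left(-4\right)}{5} = \frac{\left(-8\right) Y}{5} = - \frac{8 Y}{5}$)
$m{\left(C,o \right)} = -2 - C^{2} - \frac{8 C}{5}$ ($m{\left(C,o \right)} = -2 - \left(\frac{8 C}{5} + C C\right) = -2 - \left(C^{2} + \frac{8 C}{5}\right) = -2 - C^{2} - \frac{8 C}{5}$)
$J{\left(Q{\left(-4 \right)} \right)} m{\left(-39,2 \right)} = - \frac{23 \left(-2 - \left(-39\right)^{2} - - \frac{312}{5}\right)}{4} = - \frac{23 \left(-2 - 1521 + \frac{312}{5}\right)}{4} = \left(- \frac{23}{4}\right) \left(- \frac{7303}{5}\right) = \frac{167969}{20}$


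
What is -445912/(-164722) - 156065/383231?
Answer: 72589981371/31563288391 ≈ 2.2998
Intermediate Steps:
-445912/(-164722) - 156065/383231 = -445912*(-1/164722) - 156065*1/383231 = 222956/82361 - 156065/383231 = 72589981371/31563288391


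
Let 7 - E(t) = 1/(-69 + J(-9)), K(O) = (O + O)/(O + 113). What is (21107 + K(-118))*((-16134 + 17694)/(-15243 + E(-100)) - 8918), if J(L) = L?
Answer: -1120996523650926/5942035 ≈ -1.8866e+8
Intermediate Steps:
K(O) = 2*O/(113 + O) (K(O) = (2*O)/(113 + O) = 2*O/(113 + O))
E(t) = 547/78 (E(t) = 7 - 1/(-69 - 9) = 7 - 1/(-78) = 7 - 1*(-1/78) = 7 + 1/78 = 547/78)
(21107 + K(-118))*((-16134 + 17694)/(-15243 + E(-100)) - 8918) = (21107 + 2*(-118)/(113 - 118))*((-16134 + 17694)/(-15243 + 547/78) - 8918) = (21107 + 2*(-118)/(-5))*(1560/(-1188407/78) - 8918) = (21107 + 2*(-118)*(-⅕))*(1560*(-78/1188407) - 8918) = (21107 + 236/5)*(-121680/1188407 - 8918) = (105771/5)*(-10598335306/1188407) = -1120996523650926/5942035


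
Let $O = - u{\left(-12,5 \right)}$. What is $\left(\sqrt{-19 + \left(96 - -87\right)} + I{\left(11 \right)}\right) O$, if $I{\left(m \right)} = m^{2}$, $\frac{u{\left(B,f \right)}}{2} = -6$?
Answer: $1452 + 24 \sqrt{41} \approx 1605.7$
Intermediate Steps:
$u{\left(B,f \right)} = -12$ ($u{\left(B,f \right)} = 2 \left(-6\right) = -12$)
$O = 12$ ($O = \left(-1\right) \left(-12\right) = 12$)
$\left(\sqrt{-19 + \left(96 - -87\right)} + I{\left(11 \right)}\right) O = \left(\sqrt{-19 + \left(96 - -87\right)} + 11^{2}\right) 12 = \left(\sqrt{-19 + \left(96 + 87\right)} + 121\right) 12 = \left(\sqrt{-19 + 183} + 121\right) 12 = \left(\sqrt{164} + 121\right) 12 = \left(2 \sqrt{41} + 121\right) 12 = \left(121 + 2 \sqrt{41}\right) 12 = 1452 + 24 \sqrt{41}$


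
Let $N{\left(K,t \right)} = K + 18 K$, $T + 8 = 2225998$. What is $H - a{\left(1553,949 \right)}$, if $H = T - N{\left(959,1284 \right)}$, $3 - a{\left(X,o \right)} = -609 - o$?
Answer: $2206208$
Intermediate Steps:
$T = 2225990$ ($T = -8 + 2225998 = 2225990$)
$a{\left(X,o \right)} = 612 + o$ ($a{\left(X,o \right)} = 3 - \left(-609 - o\right) = 3 + \left(609 + o\right) = 612 + o$)
$N{\left(K,t \right)} = 19 K$
$H = 2207769$ ($H = 2225990 - 19 \cdot 959 = 2225990 - 18221 = 2207769$)
$H - a{\left(1553,949 \right)} = 2207769 - \left(612 + 949\right) = 2207769 - 1561 = 2206208$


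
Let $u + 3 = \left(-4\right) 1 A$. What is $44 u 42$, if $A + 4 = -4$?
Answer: $53592$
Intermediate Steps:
$A = -8$ ($A = -4 - 4 = -8$)
$u = 29$ ($u = -3 + \left(-4\right) 1 \left(-8\right) = -3 - -32 = -3 + 32 = 29$)
$44 u 42 = 44 \cdot 29 \cdot 42 = 1276 \cdot 42 = 53592$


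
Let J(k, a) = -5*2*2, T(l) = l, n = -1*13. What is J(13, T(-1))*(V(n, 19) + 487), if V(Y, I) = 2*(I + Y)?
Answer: -9980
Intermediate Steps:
n = -13
V(Y, I) = 2*I + 2*Y
J(k, a) = -20 (J(k, a) = -10*2 = -20)
J(13, T(-1))*(V(n, 19) + 487) = -20*((2*19 + 2*(-13)) + 487) = -20*((38 - 26) + 487) = -20*(12 + 487) = -20*499 = -9980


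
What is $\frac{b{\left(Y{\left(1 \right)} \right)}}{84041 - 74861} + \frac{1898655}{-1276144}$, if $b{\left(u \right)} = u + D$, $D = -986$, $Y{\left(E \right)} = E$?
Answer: $- \frac{934332737}{585750096} \approx -1.5951$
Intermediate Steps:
$b{\left(u \right)} = -986 + u$ ($b{\left(u \right)} = u - 986 = -986 + u$)
$\frac{b{\left(Y{\left(1 \right)} \right)}}{84041 - 74861} + \frac{1898655}{-1276144} = \frac{-986 + 1}{84041 - 74861} + \frac{1898655}{-1276144} = - \frac{985}{9180} + 1898655 \left(- \frac{1}{1276144}\right) = \left(-985\right) \frac{1}{9180} - \frac{1898655}{1276144} = - \frac{197}{1836} - \frac{1898655}{1276144} = - \frac{934332737}{585750096}$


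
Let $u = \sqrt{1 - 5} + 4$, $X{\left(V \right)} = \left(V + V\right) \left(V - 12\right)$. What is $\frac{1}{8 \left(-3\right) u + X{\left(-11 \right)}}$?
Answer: $\frac{205}{85202} + \frac{12 i}{42601} \approx 0.002406 + 0.00028168 i$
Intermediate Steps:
$X{\left(V \right)} = 2 V \left(-12 + V\right)$
$u = 4 + 2 i$ ($u = \sqrt{-4} + 4 = 2 i + 4 = 4 + 2 i \approx 4.0 + 2.0 i$)
$\frac{1}{8 \left(-3\right) u + X{\left(-11 \right)}} = \frac{1}{8 \left(-3\right) \left(4 + 2 i\right) + 2 \left(-11\right) \left(-12 - 11\right)} = \frac{1}{- 24 \left(4 + 2 i\right) + 2 \left(-11\right) \left(-23\right)} = \frac{1}{\left(-96 - 48 i\right) + 506} = \frac{1}{410 - 48 i} = \frac{410 + 48 i}{170404}$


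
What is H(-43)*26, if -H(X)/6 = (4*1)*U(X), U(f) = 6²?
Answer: -22464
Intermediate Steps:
U(f) = 36
H(X) = -864 (H(X) = -6*4*1*36 = -24*36 = -6*144 = -864)
H(-43)*26 = -864*26 = -22464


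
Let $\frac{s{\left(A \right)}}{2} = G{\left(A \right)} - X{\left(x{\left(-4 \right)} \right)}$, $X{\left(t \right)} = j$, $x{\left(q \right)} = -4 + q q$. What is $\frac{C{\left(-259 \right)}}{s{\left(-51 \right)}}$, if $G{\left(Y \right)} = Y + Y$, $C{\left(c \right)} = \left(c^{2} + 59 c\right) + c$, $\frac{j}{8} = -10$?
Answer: $- \frac{51541}{44} \approx -1171.4$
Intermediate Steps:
$x{\left(q \right)} = -4 + q^{2}$
$j = -80$ ($j = 8 \left(-10\right) = -80$)
$C{\left(c \right)} = c^{2} + 60 c$
$G{\left(Y \right)} = 2 Y$
$X{\left(t \right)} = -80$
$s{\left(A \right)} = 160 + 4 A$ ($s{\left(A \right)} = 2 \left(2 A - -80\right) = 2 \left(2 A + 80\right) = 2 \left(80 + 2 A\right) = 160 + 4 A$)
$\frac{C{\left(-259 \right)}}{s{\left(-51 \right)}} = \frac{\left(-259\right) \left(60 - 259\right)}{160 + 4 \left(-51\right)} = \frac{\left(-259\right) \left(-199\right)}{160 - 204} = \frac{51541}{-44} = 51541 \left(- \frac{1}{44}\right) = - \frac{51541}{44}$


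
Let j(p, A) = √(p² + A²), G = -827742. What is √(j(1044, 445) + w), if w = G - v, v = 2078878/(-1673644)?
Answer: √(-11829446891010830 + 14291246116*√1287961)/119546 ≈ 909.18*I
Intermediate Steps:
j(p, A) = √(A² + p²)
v = -1039439/836822 (v = 2078878*(-1/1673644) = -1039439/836822 ≈ -1.2421)
w = -692671676485/836822 (w = -827742 - 1*(-1039439/836822) = -827742 + 1039439/836822 = -692671676485/836822 ≈ -8.2774e+5)
√(j(1044, 445) + w) = √(√(445² + 1044²) - 692671676485/836822) = √(√(198025 + 1089936) - 692671676485/836822) = √(√1287961 - 692671676485/836822) = √(-692671676485/836822 + √1287961)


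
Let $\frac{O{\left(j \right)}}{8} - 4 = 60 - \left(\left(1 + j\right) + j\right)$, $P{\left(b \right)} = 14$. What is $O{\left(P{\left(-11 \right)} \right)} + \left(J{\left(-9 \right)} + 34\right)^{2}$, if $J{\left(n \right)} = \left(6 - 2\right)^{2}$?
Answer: $2780$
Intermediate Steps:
$J{\left(n \right)} = 16$ ($J{\left(n \right)} = 4^{2} = 16$)
$O{\left(j \right)} = 504 - 16 j$ ($O{\left(j \right)} = 32 + 8 \left(60 - \left(\left(1 + j\right) + j\right)\right) = 32 + 8 \left(60 - \left(1 + 2 j\right)\right) = 32 + 8 \left(59 - 2 j\right) = 32 - \left(-472 + 16 j\right) = 504 - 16 j$)
$O{\left(P{\left(-11 \right)} \right)} + \left(J{\left(-9 \right)} + 34\right)^{2} = \left(504 - 224\right) + \left(16 + 34\right)^{2} = \left(504 - 224\right) + 50^{2} = 280 + 2500 = 2780$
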